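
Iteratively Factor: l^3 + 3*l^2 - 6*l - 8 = (l + 4)*(l^2 - l - 2) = (l - 2)*(l + 4)*(l + 1)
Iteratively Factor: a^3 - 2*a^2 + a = (a - 1)*(a^2 - a) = a*(a - 1)*(a - 1)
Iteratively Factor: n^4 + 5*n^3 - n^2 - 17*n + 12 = (n + 3)*(n^3 + 2*n^2 - 7*n + 4) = (n - 1)*(n + 3)*(n^2 + 3*n - 4) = (n - 1)^2*(n + 3)*(n + 4)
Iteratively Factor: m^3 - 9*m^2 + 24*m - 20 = (m - 2)*(m^2 - 7*m + 10) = (m - 2)^2*(m - 5)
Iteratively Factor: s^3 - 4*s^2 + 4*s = (s)*(s^2 - 4*s + 4) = s*(s - 2)*(s - 2)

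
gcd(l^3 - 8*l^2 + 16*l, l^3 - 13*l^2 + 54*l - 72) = l - 4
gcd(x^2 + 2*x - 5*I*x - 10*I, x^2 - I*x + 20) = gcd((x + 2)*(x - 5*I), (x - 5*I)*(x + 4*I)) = x - 5*I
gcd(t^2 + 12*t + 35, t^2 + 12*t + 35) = t^2 + 12*t + 35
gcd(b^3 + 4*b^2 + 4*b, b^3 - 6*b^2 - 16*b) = b^2 + 2*b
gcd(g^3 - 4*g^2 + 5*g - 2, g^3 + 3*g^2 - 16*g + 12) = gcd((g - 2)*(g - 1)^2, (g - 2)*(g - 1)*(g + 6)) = g^2 - 3*g + 2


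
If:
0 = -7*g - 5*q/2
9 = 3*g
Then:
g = 3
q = -42/5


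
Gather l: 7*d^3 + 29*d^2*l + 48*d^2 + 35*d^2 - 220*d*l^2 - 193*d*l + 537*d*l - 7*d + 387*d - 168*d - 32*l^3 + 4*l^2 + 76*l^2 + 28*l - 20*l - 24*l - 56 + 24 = 7*d^3 + 83*d^2 + 212*d - 32*l^3 + l^2*(80 - 220*d) + l*(29*d^2 + 344*d - 16) - 32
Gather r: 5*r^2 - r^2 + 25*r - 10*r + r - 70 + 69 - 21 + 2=4*r^2 + 16*r - 20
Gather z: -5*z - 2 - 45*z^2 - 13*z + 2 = -45*z^2 - 18*z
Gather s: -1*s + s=0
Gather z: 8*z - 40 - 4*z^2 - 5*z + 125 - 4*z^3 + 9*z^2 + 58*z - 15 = -4*z^3 + 5*z^2 + 61*z + 70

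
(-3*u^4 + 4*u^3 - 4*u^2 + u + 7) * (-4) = 12*u^4 - 16*u^3 + 16*u^2 - 4*u - 28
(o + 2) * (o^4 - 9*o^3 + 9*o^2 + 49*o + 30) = o^5 - 7*o^4 - 9*o^3 + 67*o^2 + 128*o + 60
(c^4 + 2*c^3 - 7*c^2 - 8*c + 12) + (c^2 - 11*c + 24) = c^4 + 2*c^3 - 6*c^2 - 19*c + 36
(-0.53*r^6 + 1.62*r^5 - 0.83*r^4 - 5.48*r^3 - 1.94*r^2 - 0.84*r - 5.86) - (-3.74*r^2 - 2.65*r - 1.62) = -0.53*r^6 + 1.62*r^5 - 0.83*r^4 - 5.48*r^3 + 1.8*r^2 + 1.81*r - 4.24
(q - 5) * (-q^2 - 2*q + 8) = -q^3 + 3*q^2 + 18*q - 40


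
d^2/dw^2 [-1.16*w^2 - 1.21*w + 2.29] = -2.32000000000000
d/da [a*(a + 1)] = 2*a + 1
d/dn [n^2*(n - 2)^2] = 4*n*(n - 2)*(n - 1)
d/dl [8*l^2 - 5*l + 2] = 16*l - 5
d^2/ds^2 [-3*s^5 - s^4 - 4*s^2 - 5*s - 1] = -60*s^3 - 12*s^2 - 8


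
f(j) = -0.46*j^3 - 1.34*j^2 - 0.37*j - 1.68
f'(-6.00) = -33.97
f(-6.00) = 51.66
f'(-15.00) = -270.67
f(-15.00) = 1254.87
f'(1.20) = -5.57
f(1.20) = -4.85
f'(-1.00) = 0.93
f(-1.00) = -2.19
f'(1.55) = -7.84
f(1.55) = -7.19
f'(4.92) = -46.96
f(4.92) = -90.72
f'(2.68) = -17.46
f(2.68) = -21.15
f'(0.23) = -1.06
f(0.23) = -1.84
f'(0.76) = -3.20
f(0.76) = -2.94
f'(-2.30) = -1.51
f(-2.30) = -2.32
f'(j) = -1.38*j^2 - 2.68*j - 0.37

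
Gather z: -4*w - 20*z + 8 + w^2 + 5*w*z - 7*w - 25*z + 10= w^2 - 11*w + z*(5*w - 45) + 18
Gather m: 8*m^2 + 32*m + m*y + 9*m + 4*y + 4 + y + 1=8*m^2 + m*(y + 41) + 5*y + 5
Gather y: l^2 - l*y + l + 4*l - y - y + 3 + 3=l^2 + 5*l + y*(-l - 2) + 6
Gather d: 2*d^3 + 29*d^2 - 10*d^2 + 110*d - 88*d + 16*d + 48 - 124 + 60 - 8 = 2*d^3 + 19*d^2 + 38*d - 24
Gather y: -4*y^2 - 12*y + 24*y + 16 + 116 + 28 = -4*y^2 + 12*y + 160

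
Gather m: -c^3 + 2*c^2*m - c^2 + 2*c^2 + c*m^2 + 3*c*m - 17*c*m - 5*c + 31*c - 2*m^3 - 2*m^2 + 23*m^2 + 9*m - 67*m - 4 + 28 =-c^3 + c^2 + 26*c - 2*m^3 + m^2*(c + 21) + m*(2*c^2 - 14*c - 58) + 24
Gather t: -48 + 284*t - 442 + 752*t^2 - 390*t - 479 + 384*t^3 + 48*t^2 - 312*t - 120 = 384*t^3 + 800*t^2 - 418*t - 1089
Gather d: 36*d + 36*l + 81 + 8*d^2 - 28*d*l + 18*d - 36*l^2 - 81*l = 8*d^2 + d*(54 - 28*l) - 36*l^2 - 45*l + 81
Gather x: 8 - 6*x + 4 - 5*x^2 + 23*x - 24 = -5*x^2 + 17*x - 12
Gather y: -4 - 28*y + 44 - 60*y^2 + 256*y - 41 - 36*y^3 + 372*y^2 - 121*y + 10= -36*y^3 + 312*y^2 + 107*y + 9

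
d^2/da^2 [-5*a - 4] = 0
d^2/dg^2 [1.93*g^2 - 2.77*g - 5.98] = 3.86000000000000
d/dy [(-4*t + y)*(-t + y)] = -5*t + 2*y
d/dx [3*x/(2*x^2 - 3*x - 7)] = 3*(-2*x^2 - 7)/(4*x^4 - 12*x^3 - 19*x^2 + 42*x + 49)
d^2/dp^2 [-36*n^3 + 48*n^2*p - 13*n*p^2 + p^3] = -26*n + 6*p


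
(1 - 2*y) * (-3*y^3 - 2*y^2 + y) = 6*y^4 + y^3 - 4*y^2 + y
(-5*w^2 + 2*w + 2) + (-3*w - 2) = -5*w^2 - w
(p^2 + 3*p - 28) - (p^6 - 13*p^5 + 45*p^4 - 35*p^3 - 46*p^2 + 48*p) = -p^6 + 13*p^5 - 45*p^4 + 35*p^3 + 47*p^2 - 45*p - 28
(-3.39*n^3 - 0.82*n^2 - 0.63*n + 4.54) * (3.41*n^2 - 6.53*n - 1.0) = -11.5599*n^5 + 19.3405*n^4 + 6.5963*n^3 + 20.4153*n^2 - 29.0162*n - 4.54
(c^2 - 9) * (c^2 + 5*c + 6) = c^4 + 5*c^3 - 3*c^2 - 45*c - 54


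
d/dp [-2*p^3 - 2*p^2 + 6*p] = -6*p^2 - 4*p + 6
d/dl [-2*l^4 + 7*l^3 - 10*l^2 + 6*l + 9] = -8*l^3 + 21*l^2 - 20*l + 6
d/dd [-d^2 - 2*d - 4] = -2*d - 2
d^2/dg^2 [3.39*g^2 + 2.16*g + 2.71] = 6.78000000000000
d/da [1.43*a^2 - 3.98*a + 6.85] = 2.86*a - 3.98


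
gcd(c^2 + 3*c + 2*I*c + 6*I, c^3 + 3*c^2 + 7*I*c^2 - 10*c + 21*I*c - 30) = c^2 + c*(3 + 2*I) + 6*I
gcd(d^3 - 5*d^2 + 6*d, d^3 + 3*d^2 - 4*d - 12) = d - 2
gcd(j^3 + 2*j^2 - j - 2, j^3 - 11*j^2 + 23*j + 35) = j + 1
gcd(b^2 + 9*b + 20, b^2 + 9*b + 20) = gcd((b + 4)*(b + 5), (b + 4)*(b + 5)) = b^2 + 9*b + 20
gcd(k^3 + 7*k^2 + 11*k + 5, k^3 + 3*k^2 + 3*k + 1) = k^2 + 2*k + 1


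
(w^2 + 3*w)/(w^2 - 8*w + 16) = w*(w + 3)/(w^2 - 8*w + 16)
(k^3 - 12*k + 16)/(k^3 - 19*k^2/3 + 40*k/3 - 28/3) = 3*(k + 4)/(3*k - 7)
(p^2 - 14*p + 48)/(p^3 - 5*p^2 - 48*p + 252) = (p - 8)/(p^2 + p - 42)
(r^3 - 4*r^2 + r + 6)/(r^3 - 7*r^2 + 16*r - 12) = (r + 1)/(r - 2)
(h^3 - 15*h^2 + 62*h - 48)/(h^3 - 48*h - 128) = (h^2 - 7*h + 6)/(h^2 + 8*h + 16)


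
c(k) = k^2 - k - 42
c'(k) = 2*k - 1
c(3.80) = -31.36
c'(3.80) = 6.60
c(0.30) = -42.21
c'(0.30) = -0.40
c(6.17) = -10.10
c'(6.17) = 11.34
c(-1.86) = -36.68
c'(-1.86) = -4.72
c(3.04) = -35.80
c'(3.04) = 5.08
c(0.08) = -42.07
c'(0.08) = -0.84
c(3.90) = -30.69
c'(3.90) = 6.80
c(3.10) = -35.49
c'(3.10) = 5.20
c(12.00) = 90.00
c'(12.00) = 23.00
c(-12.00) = 114.00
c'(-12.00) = -25.00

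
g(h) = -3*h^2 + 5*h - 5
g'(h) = 5 - 6*h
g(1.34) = -3.69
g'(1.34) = -3.04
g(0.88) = -2.92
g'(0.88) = -0.28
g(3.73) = -28.09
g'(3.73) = -17.38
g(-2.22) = -30.89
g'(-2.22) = 18.32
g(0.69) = -2.98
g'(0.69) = 0.86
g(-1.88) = -25.00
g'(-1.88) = 16.28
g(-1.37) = -17.48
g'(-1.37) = 13.22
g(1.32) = -3.63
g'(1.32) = -2.92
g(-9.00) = -293.00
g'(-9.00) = 59.00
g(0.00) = -5.00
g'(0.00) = 5.00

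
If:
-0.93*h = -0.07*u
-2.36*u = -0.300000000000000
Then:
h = 0.01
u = 0.13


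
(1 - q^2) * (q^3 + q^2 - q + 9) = -q^5 - q^4 + 2*q^3 - 8*q^2 - q + 9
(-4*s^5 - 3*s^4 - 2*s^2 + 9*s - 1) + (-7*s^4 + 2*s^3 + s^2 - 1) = -4*s^5 - 10*s^4 + 2*s^3 - s^2 + 9*s - 2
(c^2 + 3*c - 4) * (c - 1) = c^3 + 2*c^2 - 7*c + 4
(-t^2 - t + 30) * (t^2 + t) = -t^4 - 2*t^3 + 29*t^2 + 30*t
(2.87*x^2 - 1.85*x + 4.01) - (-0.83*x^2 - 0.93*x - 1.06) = 3.7*x^2 - 0.92*x + 5.07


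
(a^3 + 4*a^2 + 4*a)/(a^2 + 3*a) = (a^2 + 4*a + 4)/(a + 3)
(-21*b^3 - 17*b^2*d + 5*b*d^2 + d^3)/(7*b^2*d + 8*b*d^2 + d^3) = (-3*b + d)/d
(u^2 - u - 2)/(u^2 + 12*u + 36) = (u^2 - u - 2)/(u^2 + 12*u + 36)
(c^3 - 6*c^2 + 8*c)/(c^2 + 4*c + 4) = c*(c^2 - 6*c + 8)/(c^2 + 4*c + 4)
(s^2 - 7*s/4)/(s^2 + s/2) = (4*s - 7)/(2*(2*s + 1))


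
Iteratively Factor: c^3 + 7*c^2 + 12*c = (c)*(c^2 + 7*c + 12) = c*(c + 4)*(c + 3)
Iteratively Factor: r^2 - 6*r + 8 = (r - 2)*(r - 4)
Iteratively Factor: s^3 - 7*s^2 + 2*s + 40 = (s - 4)*(s^2 - 3*s - 10) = (s - 5)*(s - 4)*(s + 2)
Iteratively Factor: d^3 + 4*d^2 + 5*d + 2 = (d + 2)*(d^2 + 2*d + 1) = (d + 1)*(d + 2)*(d + 1)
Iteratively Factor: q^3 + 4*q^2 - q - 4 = (q + 4)*(q^2 - 1) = (q - 1)*(q + 4)*(q + 1)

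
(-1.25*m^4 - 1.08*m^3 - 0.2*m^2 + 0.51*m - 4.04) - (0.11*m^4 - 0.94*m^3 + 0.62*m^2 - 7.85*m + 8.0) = -1.36*m^4 - 0.14*m^3 - 0.82*m^2 + 8.36*m - 12.04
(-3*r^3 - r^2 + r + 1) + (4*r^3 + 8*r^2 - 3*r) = r^3 + 7*r^2 - 2*r + 1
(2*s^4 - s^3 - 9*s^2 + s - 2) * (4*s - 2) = 8*s^5 - 8*s^4 - 34*s^3 + 22*s^2 - 10*s + 4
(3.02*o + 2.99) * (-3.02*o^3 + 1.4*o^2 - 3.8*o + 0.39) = -9.1204*o^4 - 4.8018*o^3 - 7.29*o^2 - 10.1842*o + 1.1661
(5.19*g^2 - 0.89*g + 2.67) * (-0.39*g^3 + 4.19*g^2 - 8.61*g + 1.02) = -2.0241*g^5 + 22.0932*g^4 - 49.4563*g^3 + 24.144*g^2 - 23.8965*g + 2.7234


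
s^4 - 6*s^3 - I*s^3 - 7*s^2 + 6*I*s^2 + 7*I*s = s*(s - 7)*(s + 1)*(s - I)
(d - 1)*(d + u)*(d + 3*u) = d^3 + 4*d^2*u - d^2 + 3*d*u^2 - 4*d*u - 3*u^2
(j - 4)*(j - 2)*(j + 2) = j^3 - 4*j^2 - 4*j + 16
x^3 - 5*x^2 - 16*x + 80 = (x - 5)*(x - 4)*(x + 4)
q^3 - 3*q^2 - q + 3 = (q - 3)*(q - 1)*(q + 1)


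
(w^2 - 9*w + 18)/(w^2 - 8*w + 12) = (w - 3)/(w - 2)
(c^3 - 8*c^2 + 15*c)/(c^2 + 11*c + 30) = c*(c^2 - 8*c + 15)/(c^2 + 11*c + 30)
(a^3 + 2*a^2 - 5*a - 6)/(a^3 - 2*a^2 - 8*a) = (-a^3 - 2*a^2 + 5*a + 6)/(a*(-a^2 + 2*a + 8))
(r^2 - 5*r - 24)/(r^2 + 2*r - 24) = (r^2 - 5*r - 24)/(r^2 + 2*r - 24)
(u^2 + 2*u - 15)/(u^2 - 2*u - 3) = (u + 5)/(u + 1)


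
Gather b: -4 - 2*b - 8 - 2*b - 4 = -4*b - 16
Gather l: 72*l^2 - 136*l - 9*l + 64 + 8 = 72*l^2 - 145*l + 72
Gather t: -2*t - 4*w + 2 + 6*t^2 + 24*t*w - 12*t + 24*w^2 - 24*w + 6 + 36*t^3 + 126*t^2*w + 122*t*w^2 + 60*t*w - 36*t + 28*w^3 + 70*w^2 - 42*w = 36*t^3 + t^2*(126*w + 6) + t*(122*w^2 + 84*w - 50) + 28*w^3 + 94*w^2 - 70*w + 8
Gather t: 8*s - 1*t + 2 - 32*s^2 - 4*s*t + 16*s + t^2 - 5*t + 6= -32*s^2 + 24*s + t^2 + t*(-4*s - 6) + 8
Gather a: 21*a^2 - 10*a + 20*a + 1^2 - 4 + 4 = 21*a^2 + 10*a + 1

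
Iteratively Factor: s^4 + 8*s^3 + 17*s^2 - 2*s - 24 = (s + 2)*(s^3 + 6*s^2 + 5*s - 12) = (s + 2)*(s + 4)*(s^2 + 2*s - 3) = (s - 1)*(s + 2)*(s + 4)*(s + 3)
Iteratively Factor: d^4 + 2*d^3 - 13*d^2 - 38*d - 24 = (d + 3)*(d^3 - d^2 - 10*d - 8) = (d + 1)*(d + 3)*(d^2 - 2*d - 8) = (d - 4)*(d + 1)*(d + 3)*(d + 2)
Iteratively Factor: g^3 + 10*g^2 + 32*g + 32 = (g + 2)*(g^2 + 8*g + 16) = (g + 2)*(g + 4)*(g + 4)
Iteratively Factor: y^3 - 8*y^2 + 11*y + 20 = (y - 4)*(y^2 - 4*y - 5) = (y - 5)*(y - 4)*(y + 1)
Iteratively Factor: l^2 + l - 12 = (l + 4)*(l - 3)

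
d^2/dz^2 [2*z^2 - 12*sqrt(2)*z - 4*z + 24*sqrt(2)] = 4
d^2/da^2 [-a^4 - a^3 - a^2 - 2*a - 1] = -12*a^2 - 6*a - 2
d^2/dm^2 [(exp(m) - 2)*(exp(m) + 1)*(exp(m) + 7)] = (9*exp(2*m) + 24*exp(m) - 9)*exp(m)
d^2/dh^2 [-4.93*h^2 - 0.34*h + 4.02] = -9.86000000000000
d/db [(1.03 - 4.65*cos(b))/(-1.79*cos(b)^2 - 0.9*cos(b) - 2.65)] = (8.3235*cos(b)^2 - 3.6874*cos(b) - 13.2495)*sin(b)/(3.2041*cos(b)^4 + 3.222*cos(b)^3 + 10.297*cos(b)^2 + 4.77*cos(b) + 7.0225)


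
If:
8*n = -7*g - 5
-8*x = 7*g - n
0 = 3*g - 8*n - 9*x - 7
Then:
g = 83/1207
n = -827/1207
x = -176/1207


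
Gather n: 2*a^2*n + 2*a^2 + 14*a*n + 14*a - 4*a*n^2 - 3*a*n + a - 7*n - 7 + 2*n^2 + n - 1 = 2*a^2 + 15*a + n^2*(2 - 4*a) + n*(2*a^2 + 11*a - 6) - 8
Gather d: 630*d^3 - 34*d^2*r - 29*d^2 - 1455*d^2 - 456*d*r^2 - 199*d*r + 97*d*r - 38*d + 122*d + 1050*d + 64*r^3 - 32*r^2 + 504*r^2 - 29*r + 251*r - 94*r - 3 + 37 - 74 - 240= 630*d^3 + d^2*(-34*r - 1484) + d*(-456*r^2 - 102*r + 1134) + 64*r^3 + 472*r^2 + 128*r - 280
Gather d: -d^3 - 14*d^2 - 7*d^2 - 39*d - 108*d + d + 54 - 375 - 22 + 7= -d^3 - 21*d^2 - 146*d - 336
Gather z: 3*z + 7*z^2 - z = 7*z^2 + 2*z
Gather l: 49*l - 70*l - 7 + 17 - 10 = -21*l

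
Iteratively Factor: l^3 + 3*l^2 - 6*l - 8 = (l + 1)*(l^2 + 2*l - 8) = (l - 2)*(l + 1)*(l + 4)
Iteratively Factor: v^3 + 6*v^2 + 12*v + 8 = (v + 2)*(v^2 + 4*v + 4) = (v + 2)^2*(v + 2)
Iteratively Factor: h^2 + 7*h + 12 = (h + 3)*(h + 4)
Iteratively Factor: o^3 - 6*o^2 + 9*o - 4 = (o - 1)*(o^2 - 5*o + 4) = (o - 4)*(o - 1)*(o - 1)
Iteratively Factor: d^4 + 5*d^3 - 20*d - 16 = (d + 1)*(d^3 + 4*d^2 - 4*d - 16) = (d + 1)*(d + 2)*(d^2 + 2*d - 8) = (d + 1)*(d + 2)*(d + 4)*(d - 2)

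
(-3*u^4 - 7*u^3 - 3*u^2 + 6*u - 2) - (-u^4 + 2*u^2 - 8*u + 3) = -2*u^4 - 7*u^3 - 5*u^2 + 14*u - 5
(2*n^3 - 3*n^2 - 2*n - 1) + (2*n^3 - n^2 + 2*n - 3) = 4*n^3 - 4*n^2 - 4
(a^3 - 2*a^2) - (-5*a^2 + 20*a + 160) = a^3 + 3*a^2 - 20*a - 160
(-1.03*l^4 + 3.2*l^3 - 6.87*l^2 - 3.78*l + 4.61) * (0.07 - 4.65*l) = 4.7895*l^5 - 14.9521*l^4 + 32.1695*l^3 + 17.0961*l^2 - 21.7011*l + 0.3227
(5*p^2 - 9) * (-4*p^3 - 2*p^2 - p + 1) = -20*p^5 - 10*p^4 + 31*p^3 + 23*p^2 + 9*p - 9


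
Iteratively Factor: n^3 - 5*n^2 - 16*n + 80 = (n - 5)*(n^2 - 16) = (n - 5)*(n + 4)*(n - 4)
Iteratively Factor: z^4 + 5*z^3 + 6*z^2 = (z + 2)*(z^3 + 3*z^2) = z*(z + 2)*(z^2 + 3*z) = z^2*(z + 2)*(z + 3)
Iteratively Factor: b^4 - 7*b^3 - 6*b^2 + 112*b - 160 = (b + 4)*(b^3 - 11*b^2 + 38*b - 40) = (b - 5)*(b + 4)*(b^2 - 6*b + 8) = (b - 5)*(b - 2)*(b + 4)*(b - 4)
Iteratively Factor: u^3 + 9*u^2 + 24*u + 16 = (u + 4)*(u^2 + 5*u + 4) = (u + 1)*(u + 4)*(u + 4)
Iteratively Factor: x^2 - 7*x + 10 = (x - 5)*(x - 2)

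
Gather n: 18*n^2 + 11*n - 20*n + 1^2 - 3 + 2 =18*n^2 - 9*n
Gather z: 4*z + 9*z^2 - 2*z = 9*z^2 + 2*z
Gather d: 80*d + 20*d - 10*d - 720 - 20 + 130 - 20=90*d - 630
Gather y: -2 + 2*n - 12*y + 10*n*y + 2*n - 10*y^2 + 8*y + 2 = 4*n - 10*y^2 + y*(10*n - 4)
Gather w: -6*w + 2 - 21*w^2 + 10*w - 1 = -21*w^2 + 4*w + 1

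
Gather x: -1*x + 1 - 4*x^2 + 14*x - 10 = -4*x^2 + 13*x - 9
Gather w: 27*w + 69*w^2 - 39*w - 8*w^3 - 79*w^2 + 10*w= -8*w^3 - 10*w^2 - 2*w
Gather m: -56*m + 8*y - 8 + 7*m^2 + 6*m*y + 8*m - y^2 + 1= 7*m^2 + m*(6*y - 48) - y^2 + 8*y - 7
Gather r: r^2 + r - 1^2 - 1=r^2 + r - 2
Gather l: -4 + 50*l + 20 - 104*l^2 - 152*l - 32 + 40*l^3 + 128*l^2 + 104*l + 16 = 40*l^3 + 24*l^2 + 2*l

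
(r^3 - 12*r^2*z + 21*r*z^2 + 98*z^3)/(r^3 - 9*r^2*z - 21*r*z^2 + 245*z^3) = (r + 2*z)/(r + 5*z)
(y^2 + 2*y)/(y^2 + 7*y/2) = 2*(y + 2)/(2*y + 7)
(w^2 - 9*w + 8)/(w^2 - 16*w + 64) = (w - 1)/(w - 8)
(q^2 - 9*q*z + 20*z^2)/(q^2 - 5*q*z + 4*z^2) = (-q + 5*z)/(-q + z)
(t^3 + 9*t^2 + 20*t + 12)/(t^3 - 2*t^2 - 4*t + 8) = (t^2 + 7*t + 6)/(t^2 - 4*t + 4)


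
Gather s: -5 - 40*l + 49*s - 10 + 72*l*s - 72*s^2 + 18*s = -40*l - 72*s^2 + s*(72*l + 67) - 15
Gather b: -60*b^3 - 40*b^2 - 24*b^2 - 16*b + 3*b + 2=-60*b^3 - 64*b^2 - 13*b + 2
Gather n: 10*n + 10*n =20*n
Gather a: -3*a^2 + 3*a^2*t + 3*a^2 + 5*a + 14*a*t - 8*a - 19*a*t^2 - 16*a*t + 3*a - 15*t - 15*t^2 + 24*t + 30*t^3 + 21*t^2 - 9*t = 3*a^2*t + a*(-19*t^2 - 2*t) + 30*t^3 + 6*t^2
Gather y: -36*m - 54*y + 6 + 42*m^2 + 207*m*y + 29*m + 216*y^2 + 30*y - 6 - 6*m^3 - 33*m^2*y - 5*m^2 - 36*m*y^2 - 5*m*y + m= -6*m^3 + 37*m^2 - 6*m + y^2*(216 - 36*m) + y*(-33*m^2 + 202*m - 24)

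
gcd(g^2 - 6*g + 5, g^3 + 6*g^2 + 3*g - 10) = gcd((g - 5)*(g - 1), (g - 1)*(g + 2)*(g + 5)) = g - 1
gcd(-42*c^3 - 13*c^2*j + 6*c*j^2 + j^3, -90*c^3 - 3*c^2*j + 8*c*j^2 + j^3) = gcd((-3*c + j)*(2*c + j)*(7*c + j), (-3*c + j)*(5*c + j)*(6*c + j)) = 3*c - j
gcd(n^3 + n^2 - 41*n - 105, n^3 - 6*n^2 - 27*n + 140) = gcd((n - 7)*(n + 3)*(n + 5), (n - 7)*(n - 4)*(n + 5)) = n^2 - 2*n - 35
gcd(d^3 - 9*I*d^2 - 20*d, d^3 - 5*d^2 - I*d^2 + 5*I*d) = d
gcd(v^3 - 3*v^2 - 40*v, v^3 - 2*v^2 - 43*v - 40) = v^2 - 3*v - 40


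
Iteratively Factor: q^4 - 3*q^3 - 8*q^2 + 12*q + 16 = (q - 2)*(q^3 - q^2 - 10*q - 8) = (q - 4)*(q - 2)*(q^2 + 3*q + 2) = (q - 4)*(q - 2)*(q + 2)*(q + 1)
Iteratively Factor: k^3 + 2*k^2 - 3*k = (k - 1)*(k^2 + 3*k) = k*(k - 1)*(k + 3)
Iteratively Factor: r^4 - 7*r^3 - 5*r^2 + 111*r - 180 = (r - 3)*(r^3 - 4*r^2 - 17*r + 60) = (r - 3)^2*(r^2 - r - 20) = (r - 5)*(r - 3)^2*(r + 4)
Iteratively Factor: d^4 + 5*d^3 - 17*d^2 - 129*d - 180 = (d + 3)*(d^3 + 2*d^2 - 23*d - 60) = (d + 3)*(d + 4)*(d^2 - 2*d - 15) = (d + 3)^2*(d + 4)*(d - 5)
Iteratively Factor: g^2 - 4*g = (g)*(g - 4)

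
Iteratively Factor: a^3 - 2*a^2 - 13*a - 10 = (a + 2)*(a^2 - 4*a - 5) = (a + 1)*(a + 2)*(a - 5)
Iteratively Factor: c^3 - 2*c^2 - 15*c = (c + 3)*(c^2 - 5*c) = (c - 5)*(c + 3)*(c)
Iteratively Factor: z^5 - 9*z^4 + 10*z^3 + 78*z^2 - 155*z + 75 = (z - 1)*(z^4 - 8*z^3 + 2*z^2 + 80*z - 75) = (z - 1)^2*(z^3 - 7*z^2 - 5*z + 75) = (z - 5)*(z - 1)^2*(z^2 - 2*z - 15) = (z - 5)*(z - 1)^2*(z + 3)*(z - 5)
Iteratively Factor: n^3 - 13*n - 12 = (n + 3)*(n^2 - 3*n - 4) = (n + 1)*(n + 3)*(n - 4)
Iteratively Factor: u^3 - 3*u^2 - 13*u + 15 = (u - 1)*(u^2 - 2*u - 15) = (u - 1)*(u + 3)*(u - 5)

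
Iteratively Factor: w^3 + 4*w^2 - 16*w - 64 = (w + 4)*(w^2 - 16) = (w - 4)*(w + 4)*(w + 4)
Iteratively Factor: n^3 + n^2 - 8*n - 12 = (n + 2)*(n^2 - n - 6) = (n + 2)^2*(n - 3)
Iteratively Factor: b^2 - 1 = (b - 1)*(b + 1)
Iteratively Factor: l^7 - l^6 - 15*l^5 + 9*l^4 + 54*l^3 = (l + 2)*(l^6 - 3*l^5 - 9*l^4 + 27*l^3) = l*(l + 2)*(l^5 - 3*l^4 - 9*l^3 + 27*l^2) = l^2*(l + 2)*(l^4 - 3*l^3 - 9*l^2 + 27*l) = l^3*(l + 2)*(l^3 - 3*l^2 - 9*l + 27) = l^3*(l + 2)*(l + 3)*(l^2 - 6*l + 9) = l^3*(l - 3)*(l + 2)*(l + 3)*(l - 3)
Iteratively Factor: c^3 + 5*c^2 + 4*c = (c + 4)*(c^2 + c) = c*(c + 4)*(c + 1)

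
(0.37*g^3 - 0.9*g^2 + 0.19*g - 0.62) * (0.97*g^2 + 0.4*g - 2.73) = 0.3589*g^5 - 0.725*g^4 - 1.1858*g^3 + 1.9316*g^2 - 0.7667*g + 1.6926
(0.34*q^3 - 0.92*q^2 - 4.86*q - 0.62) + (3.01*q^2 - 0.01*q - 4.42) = 0.34*q^3 + 2.09*q^2 - 4.87*q - 5.04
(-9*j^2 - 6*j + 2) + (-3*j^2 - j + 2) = -12*j^2 - 7*j + 4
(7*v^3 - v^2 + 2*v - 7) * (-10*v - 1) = -70*v^4 + 3*v^3 - 19*v^2 + 68*v + 7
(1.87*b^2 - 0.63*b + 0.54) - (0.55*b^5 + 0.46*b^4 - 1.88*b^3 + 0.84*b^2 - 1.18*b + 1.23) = -0.55*b^5 - 0.46*b^4 + 1.88*b^3 + 1.03*b^2 + 0.55*b - 0.69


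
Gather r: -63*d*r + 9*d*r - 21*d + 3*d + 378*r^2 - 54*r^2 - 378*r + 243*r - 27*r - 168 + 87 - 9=-18*d + 324*r^2 + r*(-54*d - 162) - 90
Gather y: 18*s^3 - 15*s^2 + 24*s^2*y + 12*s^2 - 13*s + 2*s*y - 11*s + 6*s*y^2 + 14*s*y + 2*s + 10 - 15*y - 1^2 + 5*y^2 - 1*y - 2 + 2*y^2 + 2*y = 18*s^3 - 3*s^2 - 22*s + y^2*(6*s + 7) + y*(24*s^2 + 16*s - 14) + 7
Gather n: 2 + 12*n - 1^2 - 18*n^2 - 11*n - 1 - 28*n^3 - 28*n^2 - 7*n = -28*n^3 - 46*n^2 - 6*n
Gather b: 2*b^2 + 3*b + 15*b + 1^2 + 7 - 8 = 2*b^2 + 18*b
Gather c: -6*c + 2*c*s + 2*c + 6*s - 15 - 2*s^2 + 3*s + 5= c*(2*s - 4) - 2*s^2 + 9*s - 10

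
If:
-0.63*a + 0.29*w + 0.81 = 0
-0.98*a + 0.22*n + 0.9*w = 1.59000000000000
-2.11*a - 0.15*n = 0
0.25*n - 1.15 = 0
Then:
No Solution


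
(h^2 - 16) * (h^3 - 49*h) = h^5 - 65*h^3 + 784*h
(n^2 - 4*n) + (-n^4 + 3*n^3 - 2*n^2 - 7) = -n^4 + 3*n^3 - n^2 - 4*n - 7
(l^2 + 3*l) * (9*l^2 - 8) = 9*l^4 + 27*l^3 - 8*l^2 - 24*l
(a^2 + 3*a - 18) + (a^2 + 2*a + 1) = 2*a^2 + 5*a - 17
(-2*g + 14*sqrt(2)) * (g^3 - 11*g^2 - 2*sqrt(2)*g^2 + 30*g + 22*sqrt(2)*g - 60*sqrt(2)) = -2*g^4 + 22*g^3 + 18*sqrt(2)*g^3 - 198*sqrt(2)*g^2 - 116*g^2 + 616*g + 540*sqrt(2)*g - 1680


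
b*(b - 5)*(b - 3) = b^3 - 8*b^2 + 15*b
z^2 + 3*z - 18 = (z - 3)*(z + 6)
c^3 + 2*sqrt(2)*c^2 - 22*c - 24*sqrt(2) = (c - 3*sqrt(2))*(c + sqrt(2))*(c + 4*sqrt(2))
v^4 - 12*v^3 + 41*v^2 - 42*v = v*(v - 7)*(v - 3)*(v - 2)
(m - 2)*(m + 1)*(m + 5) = m^3 + 4*m^2 - 7*m - 10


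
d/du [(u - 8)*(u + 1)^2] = 3*(u - 5)*(u + 1)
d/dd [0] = 0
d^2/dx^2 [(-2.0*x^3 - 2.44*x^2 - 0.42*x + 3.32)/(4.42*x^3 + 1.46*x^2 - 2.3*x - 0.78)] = (1.13686837721616e-13*x^7 - 69.5248320000001*x^6 - 171.223728*x^5 + 530.495472*x^4 + 172.591744*x^3 - 215.621184*x^2 - 8.385744*x + 41.2252)/(86.350888*x^9 + 85.569432*x^8 - 106.536144*x^7 - 131.6572*x^6 + 25.236384*x^5 + 65.759136*x^4 + 11.615824*x^3 - 9.713808*x^2 - 4.19796*x - 0.474552)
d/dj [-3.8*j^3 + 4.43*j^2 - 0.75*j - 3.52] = -11.4*j^2 + 8.86*j - 0.75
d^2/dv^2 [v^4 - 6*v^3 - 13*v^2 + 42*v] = 12*v^2 - 36*v - 26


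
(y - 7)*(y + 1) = y^2 - 6*y - 7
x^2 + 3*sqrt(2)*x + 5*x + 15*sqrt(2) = (x + 5)*(x + 3*sqrt(2))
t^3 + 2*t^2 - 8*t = t*(t - 2)*(t + 4)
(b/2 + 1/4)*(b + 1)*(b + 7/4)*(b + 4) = b^4/2 + 29*b^3/8 + 129*b^2/16 + 107*b/16 + 7/4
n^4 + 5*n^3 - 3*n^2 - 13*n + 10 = (n - 1)^2*(n + 2)*(n + 5)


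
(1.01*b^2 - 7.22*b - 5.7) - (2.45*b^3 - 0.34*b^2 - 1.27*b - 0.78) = -2.45*b^3 + 1.35*b^2 - 5.95*b - 4.92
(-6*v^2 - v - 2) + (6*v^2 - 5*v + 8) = 6 - 6*v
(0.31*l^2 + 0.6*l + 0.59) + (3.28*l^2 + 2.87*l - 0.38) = 3.59*l^2 + 3.47*l + 0.21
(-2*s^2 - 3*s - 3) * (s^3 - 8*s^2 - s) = -2*s^5 + 13*s^4 + 23*s^3 + 27*s^2 + 3*s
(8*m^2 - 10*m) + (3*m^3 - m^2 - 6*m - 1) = 3*m^3 + 7*m^2 - 16*m - 1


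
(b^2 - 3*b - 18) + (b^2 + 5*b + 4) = 2*b^2 + 2*b - 14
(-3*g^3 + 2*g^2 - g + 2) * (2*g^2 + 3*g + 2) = -6*g^5 - 5*g^4 - 2*g^3 + 5*g^2 + 4*g + 4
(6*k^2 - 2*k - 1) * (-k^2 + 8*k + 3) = -6*k^4 + 50*k^3 + 3*k^2 - 14*k - 3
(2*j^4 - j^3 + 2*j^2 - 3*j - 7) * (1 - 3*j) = -6*j^5 + 5*j^4 - 7*j^3 + 11*j^2 + 18*j - 7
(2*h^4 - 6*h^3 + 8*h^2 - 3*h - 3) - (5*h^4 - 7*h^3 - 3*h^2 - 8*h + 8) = -3*h^4 + h^3 + 11*h^2 + 5*h - 11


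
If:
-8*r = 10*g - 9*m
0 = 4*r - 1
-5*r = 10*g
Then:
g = -1/8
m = 1/12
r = 1/4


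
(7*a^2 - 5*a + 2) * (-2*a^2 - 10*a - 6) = -14*a^4 - 60*a^3 + 4*a^2 + 10*a - 12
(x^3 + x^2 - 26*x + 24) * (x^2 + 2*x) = x^5 + 3*x^4 - 24*x^3 - 28*x^2 + 48*x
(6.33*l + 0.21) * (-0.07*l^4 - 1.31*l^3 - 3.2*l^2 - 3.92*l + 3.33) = -0.4431*l^5 - 8.307*l^4 - 20.5311*l^3 - 25.4856*l^2 + 20.2557*l + 0.6993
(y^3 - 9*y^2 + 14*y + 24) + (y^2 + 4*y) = y^3 - 8*y^2 + 18*y + 24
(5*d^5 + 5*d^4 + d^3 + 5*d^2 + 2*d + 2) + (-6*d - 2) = 5*d^5 + 5*d^4 + d^3 + 5*d^2 - 4*d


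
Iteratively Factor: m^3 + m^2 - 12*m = (m)*(m^2 + m - 12) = m*(m - 3)*(m + 4)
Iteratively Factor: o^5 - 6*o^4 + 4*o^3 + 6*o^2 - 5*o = (o + 1)*(o^4 - 7*o^3 + 11*o^2 - 5*o) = (o - 5)*(o + 1)*(o^3 - 2*o^2 + o) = (o - 5)*(o - 1)*(o + 1)*(o^2 - o) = o*(o - 5)*(o - 1)*(o + 1)*(o - 1)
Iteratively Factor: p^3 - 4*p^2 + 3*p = (p - 3)*(p^2 - p) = (p - 3)*(p - 1)*(p)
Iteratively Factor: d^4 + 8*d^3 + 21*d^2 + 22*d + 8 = (d + 1)*(d^3 + 7*d^2 + 14*d + 8) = (d + 1)*(d + 4)*(d^2 + 3*d + 2) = (d + 1)*(d + 2)*(d + 4)*(d + 1)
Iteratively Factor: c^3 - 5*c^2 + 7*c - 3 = (c - 1)*(c^2 - 4*c + 3) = (c - 3)*(c - 1)*(c - 1)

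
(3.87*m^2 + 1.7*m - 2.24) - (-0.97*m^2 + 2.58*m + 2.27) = 4.84*m^2 - 0.88*m - 4.51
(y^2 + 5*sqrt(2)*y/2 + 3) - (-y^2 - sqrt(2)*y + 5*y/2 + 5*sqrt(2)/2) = 2*y^2 - 5*y/2 + 7*sqrt(2)*y/2 - 5*sqrt(2)/2 + 3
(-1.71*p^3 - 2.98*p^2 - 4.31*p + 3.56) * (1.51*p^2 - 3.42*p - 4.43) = -2.5821*p^5 + 1.3484*p^4 + 11.2588*p^3 + 33.3172*p^2 + 6.9181*p - 15.7708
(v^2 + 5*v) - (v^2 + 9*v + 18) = -4*v - 18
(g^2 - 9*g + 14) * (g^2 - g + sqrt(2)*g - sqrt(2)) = g^4 - 10*g^3 + sqrt(2)*g^3 - 10*sqrt(2)*g^2 + 23*g^2 - 14*g + 23*sqrt(2)*g - 14*sqrt(2)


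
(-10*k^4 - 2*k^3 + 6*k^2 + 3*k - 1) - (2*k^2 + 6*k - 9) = -10*k^4 - 2*k^3 + 4*k^2 - 3*k + 8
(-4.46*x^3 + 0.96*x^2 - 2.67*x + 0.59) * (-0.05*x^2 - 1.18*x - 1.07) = 0.223*x^5 + 5.2148*x^4 + 3.7729*x^3 + 2.0939*x^2 + 2.1607*x - 0.6313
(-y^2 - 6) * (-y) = y^3 + 6*y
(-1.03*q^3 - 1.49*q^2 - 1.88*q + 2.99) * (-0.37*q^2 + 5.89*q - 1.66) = 0.3811*q^5 - 5.5154*q^4 - 6.3707*q^3 - 9.7061*q^2 + 20.7319*q - 4.9634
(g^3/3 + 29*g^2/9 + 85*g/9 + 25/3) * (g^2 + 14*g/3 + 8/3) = g^5/3 + 43*g^4/9 + 685*g^3/27 + 61*g^2 + 1730*g/27 + 200/9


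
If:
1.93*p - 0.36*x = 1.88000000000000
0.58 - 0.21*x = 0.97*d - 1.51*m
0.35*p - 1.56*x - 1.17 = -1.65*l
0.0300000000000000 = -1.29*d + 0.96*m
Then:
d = 0.198288580702272*x - 0.592210091472411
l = 0.905887894488931*x + 0.502465065159366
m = 0.266450280318678*x - 0.764532310416052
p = 0.186528497409326*x + 0.974093264248705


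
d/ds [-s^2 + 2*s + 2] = 2 - 2*s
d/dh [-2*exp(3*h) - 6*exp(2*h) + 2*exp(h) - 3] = (-6*exp(2*h) - 12*exp(h) + 2)*exp(h)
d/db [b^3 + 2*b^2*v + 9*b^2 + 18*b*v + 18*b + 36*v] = 3*b^2 + 4*b*v + 18*b + 18*v + 18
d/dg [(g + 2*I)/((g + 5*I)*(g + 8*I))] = (-g^2 - 4*I*g - 14)/(g^4 + 26*I*g^3 - 249*g^2 - 1040*I*g + 1600)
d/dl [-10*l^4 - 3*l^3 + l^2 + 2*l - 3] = -40*l^3 - 9*l^2 + 2*l + 2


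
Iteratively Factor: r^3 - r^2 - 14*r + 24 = (r - 2)*(r^2 + r - 12) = (r - 2)*(r + 4)*(r - 3)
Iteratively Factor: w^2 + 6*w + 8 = (w + 4)*(w + 2)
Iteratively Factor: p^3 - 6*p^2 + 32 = (p - 4)*(p^2 - 2*p - 8) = (p - 4)^2*(p + 2)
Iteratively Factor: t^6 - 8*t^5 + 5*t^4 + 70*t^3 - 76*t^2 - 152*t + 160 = (t - 4)*(t^5 - 4*t^4 - 11*t^3 + 26*t^2 + 28*t - 40) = (t - 4)*(t - 2)*(t^4 - 2*t^3 - 15*t^2 - 4*t + 20) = (t - 4)*(t - 2)*(t - 1)*(t^3 - t^2 - 16*t - 20) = (t - 4)*(t - 2)*(t - 1)*(t + 2)*(t^2 - 3*t - 10) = (t - 4)*(t - 2)*(t - 1)*(t + 2)^2*(t - 5)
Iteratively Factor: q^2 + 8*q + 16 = (q + 4)*(q + 4)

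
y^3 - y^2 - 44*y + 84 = (y - 6)*(y - 2)*(y + 7)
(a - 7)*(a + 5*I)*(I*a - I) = I*a^3 - 5*a^2 - 8*I*a^2 + 40*a + 7*I*a - 35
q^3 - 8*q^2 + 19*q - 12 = (q - 4)*(q - 3)*(q - 1)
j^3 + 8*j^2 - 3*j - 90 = (j - 3)*(j + 5)*(j + 6)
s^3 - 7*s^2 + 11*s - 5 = (s - 5)*(s - 1)^2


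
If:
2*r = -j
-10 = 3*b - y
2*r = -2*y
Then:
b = y/3 - 10/3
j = 2*y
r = -y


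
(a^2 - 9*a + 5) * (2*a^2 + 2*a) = 2*a^4 - 16*a^3 - 8*a^2 + 10*a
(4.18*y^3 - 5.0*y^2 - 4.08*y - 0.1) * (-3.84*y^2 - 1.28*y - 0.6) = -16.0512*y^5 + 13.8496*y^4 + 19.5592*y^3 + 8.6064*y^2 + 2.576*y + 0.06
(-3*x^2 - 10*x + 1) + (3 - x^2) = -4*x^2 - 10*x + 4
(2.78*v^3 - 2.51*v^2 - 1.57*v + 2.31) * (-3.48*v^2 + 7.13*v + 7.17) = -9.6744*v^5 + 28.5562*v^4 + 7.4999*v^3 - 37.2296*v^2 + 5.2134*v + 16.5627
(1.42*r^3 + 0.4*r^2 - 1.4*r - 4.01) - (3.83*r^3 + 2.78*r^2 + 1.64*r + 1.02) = -2.41*r^3 - 2.38*r^2 - 3.04*r - 5.03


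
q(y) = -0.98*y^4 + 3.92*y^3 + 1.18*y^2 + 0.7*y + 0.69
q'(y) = -3.92*y^3 + 11.76*y^2 + 2.36*y + 0.7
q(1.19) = 7.83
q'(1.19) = 13.56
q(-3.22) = -225.56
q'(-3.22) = 245.91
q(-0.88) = -2.27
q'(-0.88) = 10.40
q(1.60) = 14.46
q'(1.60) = 18.53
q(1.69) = 16.17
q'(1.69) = 19.36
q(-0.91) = -2.60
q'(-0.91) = 11.24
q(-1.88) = -34.74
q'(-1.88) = 63.87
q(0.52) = 1.85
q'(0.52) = 4.56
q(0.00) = 0.69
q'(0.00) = 0.70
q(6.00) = -375.99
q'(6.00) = -408.50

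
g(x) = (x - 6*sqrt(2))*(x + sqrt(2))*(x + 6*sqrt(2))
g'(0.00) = -72.00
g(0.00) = -101.82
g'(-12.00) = 326.06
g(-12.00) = -762.18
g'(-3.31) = -48.49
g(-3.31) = 115.73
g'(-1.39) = -70.14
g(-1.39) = -1.70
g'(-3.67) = -41.97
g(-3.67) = 132.03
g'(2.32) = -49.29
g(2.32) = -248.76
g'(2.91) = -38.36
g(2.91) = -274.73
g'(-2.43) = -61.16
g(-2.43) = 67.14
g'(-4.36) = -27.30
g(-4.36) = 156.10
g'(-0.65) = -72.57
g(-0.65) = -54.70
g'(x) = (x - 6*sqrt(2))*(x + sqrt(2)) + (x - 6*sqrt(2))*(x + 6*sqrt(2)) + (x + sqrt(2))*(x + 6*sqrt(2)) = 3*x^2 + 2*sqrt(2)*x - 72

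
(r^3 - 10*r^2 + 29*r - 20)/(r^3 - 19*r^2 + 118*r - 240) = (r^2 - 5*r + 4)/(r^2 - 14*r + 48)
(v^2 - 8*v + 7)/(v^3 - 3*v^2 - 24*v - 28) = (v - 1)/(v^2 + 4*v + 4)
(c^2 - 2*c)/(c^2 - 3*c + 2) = c/(c - 1)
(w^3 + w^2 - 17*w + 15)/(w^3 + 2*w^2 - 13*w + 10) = (w - 3)/(w - 2)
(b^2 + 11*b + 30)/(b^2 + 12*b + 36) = (b + 5)/(b + 6)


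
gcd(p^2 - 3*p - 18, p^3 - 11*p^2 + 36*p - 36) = p - 6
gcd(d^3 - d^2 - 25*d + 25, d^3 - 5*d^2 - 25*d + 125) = d^2 - 25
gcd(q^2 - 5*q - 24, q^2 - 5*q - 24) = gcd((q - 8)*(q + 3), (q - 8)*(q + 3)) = q^2 - 5*q - 24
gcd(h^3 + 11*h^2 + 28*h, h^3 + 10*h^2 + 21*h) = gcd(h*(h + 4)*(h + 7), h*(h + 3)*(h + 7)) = h^2 + 7*h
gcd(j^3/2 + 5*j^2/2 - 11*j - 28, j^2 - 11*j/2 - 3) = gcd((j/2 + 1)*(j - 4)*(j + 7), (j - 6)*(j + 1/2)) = 1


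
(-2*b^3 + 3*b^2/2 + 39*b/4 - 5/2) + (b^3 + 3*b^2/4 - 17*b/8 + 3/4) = -b^3 + 9*b^2/4 + 61*b/8 - 7/4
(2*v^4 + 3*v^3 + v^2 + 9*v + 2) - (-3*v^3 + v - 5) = 2*v^4 + 6*v^3 + v^2 + 8*v + 7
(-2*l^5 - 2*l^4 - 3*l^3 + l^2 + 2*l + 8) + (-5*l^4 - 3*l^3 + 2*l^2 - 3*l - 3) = -2*l^5 - 7*l^4 - 6*l^3 + 3*l^2 - l + 5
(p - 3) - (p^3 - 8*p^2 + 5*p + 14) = -p^3 + 8*p^2 - 4*p - 17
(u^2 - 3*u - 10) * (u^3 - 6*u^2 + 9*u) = u^5 - 9*u^4 + 17*u^3 + 33*u^2 - 90*u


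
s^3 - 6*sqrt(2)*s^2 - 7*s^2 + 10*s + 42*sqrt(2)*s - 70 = (s - 7)*(s - 5*sqrt(2))*(s - sqrt(2))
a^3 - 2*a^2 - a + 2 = (a - 2)*(a - 1)*(a + 1)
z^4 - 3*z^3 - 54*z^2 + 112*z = z*(z - 8)*(z - 2)*(z + 7)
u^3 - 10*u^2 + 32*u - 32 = (u - 4)^2*(u - 2)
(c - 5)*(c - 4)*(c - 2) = c^3 - 11*c^2 + 38*c - 40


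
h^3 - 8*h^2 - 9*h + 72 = (h - 8)*(h - 3)*(h + 3)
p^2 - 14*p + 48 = (p - 8)*(p - 6)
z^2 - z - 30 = (z - 6)*(z + 5)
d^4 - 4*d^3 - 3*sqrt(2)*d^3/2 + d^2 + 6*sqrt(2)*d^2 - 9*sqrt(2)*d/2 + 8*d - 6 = (d - 3)*(d - 1)*(d - 2*sqrt(2))*(d + sqrt(2)/2)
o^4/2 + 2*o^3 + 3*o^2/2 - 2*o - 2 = (o/2 + 1)*(o - 1)*(o + 1)*(o + 2)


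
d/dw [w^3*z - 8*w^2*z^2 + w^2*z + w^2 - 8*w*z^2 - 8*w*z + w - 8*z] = 3*w^2*z - 16*w*z^2 + 2*w*z + 2*w - 8*z^2 - 8*z + 1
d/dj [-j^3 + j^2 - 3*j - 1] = -3*j^2 + 2*j - 3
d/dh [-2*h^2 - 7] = -4*h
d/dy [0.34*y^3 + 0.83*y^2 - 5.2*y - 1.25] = 1.02*y^2 + 1.66*y - 5.2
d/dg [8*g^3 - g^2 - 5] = 2*g*(12*g - 1)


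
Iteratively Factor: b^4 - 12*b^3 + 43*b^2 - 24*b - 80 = (b + 1)*(b^3 - 13*b^2 + 56*b - 80) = (b - 4)*(b + 1)*(b^2 - 9*b + 20) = (b - 4)^2*(b + 1)*(b - 5)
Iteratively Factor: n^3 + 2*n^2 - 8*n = (n)*(n^2 + 2*n - 8) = n*(n - 2)*(n + 4)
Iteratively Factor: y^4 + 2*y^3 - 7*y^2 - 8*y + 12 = (y - 1)*(y^3 + 3*y^2 - 4*y - 12) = (y - 1)*(y + 2)*(y^2 + y - 6) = (y - 1)*(y + 2)*(y + 3)*(y - 2)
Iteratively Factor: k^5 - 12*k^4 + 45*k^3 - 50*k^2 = (k - 5)*(k^4 - 7*k^3 + 10*k^2) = k*(k - 5)*(k^3 - 7*k^2 + 10*k) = k*(k - 5)^2*(k^2 - 2*k) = k^2*(k - 5)^2*(k - 2)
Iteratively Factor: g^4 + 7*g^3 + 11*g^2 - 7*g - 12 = (g - 1)*(g^3 + 8*g^2 + 19*g + 12) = (g - 1)*(g + 4)*(g^2 + 4*g + 3) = (g - 1)*(g + 1)*(g + 4)*(g + 3)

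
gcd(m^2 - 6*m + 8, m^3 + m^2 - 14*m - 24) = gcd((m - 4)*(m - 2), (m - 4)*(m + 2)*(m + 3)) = m - 4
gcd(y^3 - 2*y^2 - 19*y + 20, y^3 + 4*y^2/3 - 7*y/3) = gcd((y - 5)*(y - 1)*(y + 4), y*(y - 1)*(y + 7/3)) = y - 1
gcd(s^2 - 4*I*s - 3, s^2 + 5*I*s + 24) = s - 3*I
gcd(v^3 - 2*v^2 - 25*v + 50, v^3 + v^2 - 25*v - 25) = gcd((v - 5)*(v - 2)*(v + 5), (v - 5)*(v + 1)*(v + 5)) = v^2 - 25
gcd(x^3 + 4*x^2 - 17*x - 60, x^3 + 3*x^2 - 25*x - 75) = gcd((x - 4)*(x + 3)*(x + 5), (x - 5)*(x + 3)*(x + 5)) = x^2 + 8*x + 15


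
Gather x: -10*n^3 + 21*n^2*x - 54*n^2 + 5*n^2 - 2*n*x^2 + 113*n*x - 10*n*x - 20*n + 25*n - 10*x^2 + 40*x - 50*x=-10*n^3 - 49*n^2 + 5*n + x^2*(-2*n - 10) + x*(21*n^2 + 103*n - 10)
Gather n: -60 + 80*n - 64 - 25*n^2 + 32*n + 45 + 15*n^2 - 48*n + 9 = -10*n^2 + 64*n - 70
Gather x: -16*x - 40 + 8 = -16*x - 32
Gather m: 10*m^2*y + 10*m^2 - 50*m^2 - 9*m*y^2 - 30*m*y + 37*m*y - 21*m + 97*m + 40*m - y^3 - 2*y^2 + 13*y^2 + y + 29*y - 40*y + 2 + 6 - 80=m^2*(10*y - 40) + m*(-9*y^2 + 7*y + 116) - y^3 + 11*y^2 - 10*y - 72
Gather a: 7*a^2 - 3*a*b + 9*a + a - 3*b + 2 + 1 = 7*a^2 + a*(10 - 3*b) - 3*b + 3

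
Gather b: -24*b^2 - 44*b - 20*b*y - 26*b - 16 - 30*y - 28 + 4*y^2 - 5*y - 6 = -24*b^2 + b*(-20*y - 70) + 4*y^2 - 35*y - 50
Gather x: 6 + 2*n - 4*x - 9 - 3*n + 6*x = -n + 2*x - 3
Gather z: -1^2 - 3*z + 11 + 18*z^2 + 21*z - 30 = 18*z^2 + 18*z - 20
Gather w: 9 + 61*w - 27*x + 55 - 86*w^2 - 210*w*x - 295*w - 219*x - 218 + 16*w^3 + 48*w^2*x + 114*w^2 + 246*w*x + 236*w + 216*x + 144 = 16*w^3 + w^2*(48*x + 28) + w*(36*x + 2) - 30*x - 10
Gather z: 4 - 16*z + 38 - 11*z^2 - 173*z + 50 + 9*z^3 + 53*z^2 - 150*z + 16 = 9*z^3 + 42*z^2 - 339*z + 108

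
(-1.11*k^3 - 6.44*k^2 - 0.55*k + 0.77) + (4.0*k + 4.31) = -1.11*k^3 - 6.44*k^2 + 3.45*k + 5.08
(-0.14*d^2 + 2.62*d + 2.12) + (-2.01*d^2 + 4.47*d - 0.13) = -2.15*d^2 + 7.09*d + 1.99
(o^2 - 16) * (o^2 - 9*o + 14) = o^4 - 9*o^3 - 2*o^2 + 144*o - 224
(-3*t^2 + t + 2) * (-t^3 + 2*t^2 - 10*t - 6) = 3*t^5 - 7*t^4 + 30*t^3 + 12*t^2 - 26*t - 12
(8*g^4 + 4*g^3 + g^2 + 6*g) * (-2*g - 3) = -16*g^5 - 32*g^4 - 14*g^3 - 15*g^2 - 18*g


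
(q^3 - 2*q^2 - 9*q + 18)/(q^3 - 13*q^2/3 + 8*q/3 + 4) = 3*(q + 3)/(3*q + 2)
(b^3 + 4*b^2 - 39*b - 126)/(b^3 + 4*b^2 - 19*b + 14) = (b^2 - 3*b - 18)/(b^2 - 3*b + 2)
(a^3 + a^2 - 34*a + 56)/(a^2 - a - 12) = (a^2 + 5*a - 14)/(a + 3)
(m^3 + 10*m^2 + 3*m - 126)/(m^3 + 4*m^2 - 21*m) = (m + 6)/m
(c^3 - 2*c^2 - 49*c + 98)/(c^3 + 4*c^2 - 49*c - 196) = (c - 2)/(c + 4)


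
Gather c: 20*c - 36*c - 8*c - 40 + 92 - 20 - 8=24 - 24*c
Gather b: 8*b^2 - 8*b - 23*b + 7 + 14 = 8*b^2 - 31*b + 21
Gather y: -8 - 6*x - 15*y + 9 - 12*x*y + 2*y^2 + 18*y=-6*x + 2*y^2 + y*(3 - 12*x) + 1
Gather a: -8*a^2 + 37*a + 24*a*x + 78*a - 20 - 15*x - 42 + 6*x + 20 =-8*a^2 + a*(24*x + 115) - 9*x - 42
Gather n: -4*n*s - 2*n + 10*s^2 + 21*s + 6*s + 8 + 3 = n*(-4*s - 2) + 10*s^2 + 27*s + 11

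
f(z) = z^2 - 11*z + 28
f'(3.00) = -5.00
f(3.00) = 4.00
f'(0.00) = -11.00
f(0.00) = 28.00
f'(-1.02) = -13.04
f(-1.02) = 40.26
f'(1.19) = -8.62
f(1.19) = 16.33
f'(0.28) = -10.44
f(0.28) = 25.00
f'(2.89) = -5.22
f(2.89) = 4.56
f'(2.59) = -5.82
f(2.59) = 6.22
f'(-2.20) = -15.40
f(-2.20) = 57.04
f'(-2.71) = -16.42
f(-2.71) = 65.15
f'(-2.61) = -16.22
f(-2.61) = 63.52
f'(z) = 2*z - 11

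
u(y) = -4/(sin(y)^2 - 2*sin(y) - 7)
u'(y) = -4*(-2*sin(y)*cos(y) + 2*cos(y))/(sin(y)^2 - 2*sin(y) - 7)^2 = 8*(sin(y) - 1)*cos(y)/(2*sin(y) + cos(y)^2 + 6)^2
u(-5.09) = 0.50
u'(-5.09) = -0.00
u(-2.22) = 0.84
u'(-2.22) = 0.38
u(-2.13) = 0.87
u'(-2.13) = 0.37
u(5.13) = 0.92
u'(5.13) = -0.33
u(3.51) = 0.65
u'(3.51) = 0.27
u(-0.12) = 0.59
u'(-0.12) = -0.20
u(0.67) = 0.51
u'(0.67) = -0.04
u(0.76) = 0.51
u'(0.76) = -0.03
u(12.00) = 0.71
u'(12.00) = -0.33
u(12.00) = 0.71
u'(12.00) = -0.33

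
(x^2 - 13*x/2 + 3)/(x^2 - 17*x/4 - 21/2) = 2*(2*x - 1)/(4*x + 7)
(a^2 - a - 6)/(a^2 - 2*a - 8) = (a - 3)/(a - 4)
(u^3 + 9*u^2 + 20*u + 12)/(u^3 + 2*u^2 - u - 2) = (u + 6)/(u - 1)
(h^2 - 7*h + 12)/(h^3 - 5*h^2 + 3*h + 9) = (h - 4)/(h^2 - 2*h - 3)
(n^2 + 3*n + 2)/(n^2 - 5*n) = (n^2 + 3*n + 2)/(n*(n - 5))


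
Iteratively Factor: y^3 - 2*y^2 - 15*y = (y - 5)*(y^2 + 3*y) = (y - 5)*(y + 3)*(y)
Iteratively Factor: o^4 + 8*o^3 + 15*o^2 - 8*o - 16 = (o - 1)*(o^3 + 9*o^2 + 24*o + 16) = (o - 1)*(o + 4)*(o^2 + 5*o + 4) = (o - 1)*(o + 4)^2*(o + 1)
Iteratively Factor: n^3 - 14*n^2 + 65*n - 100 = (n - 5)*(n^2 - 9*n + 20) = (n - 5)*(n - 4)*(n - 5)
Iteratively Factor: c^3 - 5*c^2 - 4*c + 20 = (c - 5)*(c^2 - 4) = (c - 5)*(c - 2)*(c + 2)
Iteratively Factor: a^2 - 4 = (a + 2)*(a - 2)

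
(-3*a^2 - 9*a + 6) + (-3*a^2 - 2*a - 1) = -6*a^2 - 11*a + 5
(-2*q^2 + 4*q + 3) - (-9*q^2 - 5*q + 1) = 7*q^2 + 9*q + 2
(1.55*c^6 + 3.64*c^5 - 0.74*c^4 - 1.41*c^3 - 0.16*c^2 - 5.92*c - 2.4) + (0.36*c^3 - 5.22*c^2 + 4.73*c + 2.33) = 1.55*c^6 + 3.64*c^5 - 0.74*c^4 - 1.05*c^3 - 5.38*c^2 - 1.19*c - 0.0699999999999998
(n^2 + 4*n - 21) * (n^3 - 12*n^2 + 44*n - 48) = n^5 - 8*n^4 - 25*n^3 + 380*n^2 - 1116*n + 1008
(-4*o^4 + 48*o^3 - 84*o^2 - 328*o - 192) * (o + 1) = -4*o^5 + 44*o^4 - 36*o^3 - 412*o^2 - 520*o - 192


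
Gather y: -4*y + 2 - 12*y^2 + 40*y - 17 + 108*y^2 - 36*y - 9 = 96*y^2 - 24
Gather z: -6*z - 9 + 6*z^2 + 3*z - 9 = 6*z^2 - 3*z - 18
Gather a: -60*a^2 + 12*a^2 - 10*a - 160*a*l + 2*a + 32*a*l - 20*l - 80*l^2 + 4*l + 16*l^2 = -48*a^2 + a*(-128*l - 8) - 64*l^2 - 16*l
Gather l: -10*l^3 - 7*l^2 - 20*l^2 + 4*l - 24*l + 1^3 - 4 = -10*l^3 - 27*l^2 - 20*l - 3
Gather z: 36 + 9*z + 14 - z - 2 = 8*z + 48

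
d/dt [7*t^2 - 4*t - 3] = 14*t - 4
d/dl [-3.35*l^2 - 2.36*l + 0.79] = -6.7*l - 2.36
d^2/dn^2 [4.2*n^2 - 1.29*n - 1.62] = 8.40000000000000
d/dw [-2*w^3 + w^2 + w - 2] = -6*w^2 + 2*w + 1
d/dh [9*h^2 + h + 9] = 18*h + 1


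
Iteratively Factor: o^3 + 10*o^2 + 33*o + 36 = (o + 3)*(o^2 + 7*o + 12) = (o + 3)*(o + 4)*(o + 3)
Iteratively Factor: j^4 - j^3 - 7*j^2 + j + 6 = (j + 1)*(j^3 - 2*j^2 - 5*j + 6) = (j - 3)*(j + 1)*(j^2 + j - 2) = (j - 3)*(j + 1)*(j + 2)*(j - 1)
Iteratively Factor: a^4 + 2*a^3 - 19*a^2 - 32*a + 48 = (a + 4)*(a^3 - 2*a^2 - 11*a + 12) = (a + 3)*(a + 4)*(a^2 - 5*a + 4) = (a - 1)*(a + 3)*(a + 4)*(a - 4)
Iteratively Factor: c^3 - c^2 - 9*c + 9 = (c + 3)*(c^2 - 4*c + 3) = (c - 1)*(c + 3)*(c - 3)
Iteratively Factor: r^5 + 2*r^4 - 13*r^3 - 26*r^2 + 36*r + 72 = (r - 2)*(r^4 + 4*r^3 - 5*r^2 - 36*r - 36) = (r - 2)*(r + 2)*(r^3 + 2*r^2 - 9*r - 18) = (r - 2)*(r + 2)*(r + 3)*(r^2 - r - 6) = (r - 3)*(r - 2)*(r + 2)*(r + 3)*(r + 2)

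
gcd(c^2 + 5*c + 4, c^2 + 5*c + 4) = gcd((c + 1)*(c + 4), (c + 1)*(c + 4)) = c^2 + 5*c + 4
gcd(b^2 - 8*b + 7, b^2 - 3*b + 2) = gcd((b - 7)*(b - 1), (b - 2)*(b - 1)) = b - 1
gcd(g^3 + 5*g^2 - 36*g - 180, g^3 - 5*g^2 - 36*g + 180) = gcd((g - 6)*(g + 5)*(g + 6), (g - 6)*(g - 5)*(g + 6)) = g^2 - 36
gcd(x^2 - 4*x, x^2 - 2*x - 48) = 1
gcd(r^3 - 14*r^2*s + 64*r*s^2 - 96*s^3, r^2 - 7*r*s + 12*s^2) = r - 4*s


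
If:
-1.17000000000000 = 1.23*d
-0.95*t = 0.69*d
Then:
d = -0.95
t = 0.69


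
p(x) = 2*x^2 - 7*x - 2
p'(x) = 4*x - 7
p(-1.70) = 15.68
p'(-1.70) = -13.80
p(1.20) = -7.52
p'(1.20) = -2.20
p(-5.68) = 102.28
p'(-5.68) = -29.72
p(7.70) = 62.68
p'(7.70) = 23.80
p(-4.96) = 81.92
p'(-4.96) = -26.84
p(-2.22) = 23.40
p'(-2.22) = -15.88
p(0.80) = -6.32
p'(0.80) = -3.80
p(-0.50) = 2.00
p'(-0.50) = -9.00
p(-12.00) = 370.00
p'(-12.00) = -55.00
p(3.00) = -5.00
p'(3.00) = 5.00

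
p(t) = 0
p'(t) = 0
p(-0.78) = 0.00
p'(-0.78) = 0.00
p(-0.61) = 0.00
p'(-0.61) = 0.00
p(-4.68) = 0.00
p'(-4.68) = 0.00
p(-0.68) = 0.00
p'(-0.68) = 0.00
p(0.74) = 0.00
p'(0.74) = 0.00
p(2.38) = 0.00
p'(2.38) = 0.00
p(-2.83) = 0.00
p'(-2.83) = 0.00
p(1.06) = 0.00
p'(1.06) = 0.00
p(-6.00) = 0.00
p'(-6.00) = 0.00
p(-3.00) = 0.00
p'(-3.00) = 0.00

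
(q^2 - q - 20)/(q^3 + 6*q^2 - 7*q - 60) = (q - 5)/(q^2 + 2*q - 15)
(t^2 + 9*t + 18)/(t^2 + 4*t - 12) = (t + 3)/(t - 2)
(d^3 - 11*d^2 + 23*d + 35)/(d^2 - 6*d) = (d^3 - 11*d^2 + 23*d + 35)/(d*(d - 6))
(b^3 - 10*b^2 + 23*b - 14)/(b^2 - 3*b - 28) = (b^2 - 3*b + 2)/(b + 4)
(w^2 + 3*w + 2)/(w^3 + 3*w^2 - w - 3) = (w + 2)/(w^2 + 2*w - 3)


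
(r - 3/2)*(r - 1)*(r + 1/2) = r^3 - 2*r^2 + r/4 + 3/4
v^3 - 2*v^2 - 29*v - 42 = (v - 7)*(v + 2)*(v + 3)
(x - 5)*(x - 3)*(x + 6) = x^3 - 2*x^2 - 33*x + 90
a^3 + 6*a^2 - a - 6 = (a - 1)*(a + 1)*(a + 6)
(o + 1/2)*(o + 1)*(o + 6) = o^3 + 15*o^2/2 + 19*o/2 + 3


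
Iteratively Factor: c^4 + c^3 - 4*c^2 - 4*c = (c - 2)*(c^3 + 3*c^2 + 2*c) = (c - 2)*(c + 2)*(c^2 + c) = (c - 2)*(c + 1)*(c + 2)*(c)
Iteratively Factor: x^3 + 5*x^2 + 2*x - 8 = (x + 4)*(x^2 + x - 2) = (x + 2)*(x + 4)*(x - 1)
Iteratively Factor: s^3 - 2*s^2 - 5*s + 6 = (s - 3)*(s^2 + s - 2) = (s - 3)*(s + 2)*(s - 1)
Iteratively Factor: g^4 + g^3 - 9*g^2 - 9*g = (g)*(g^3 + g^2 - 9*g - 9) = g*(g + 1)*(g^2 - 9) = g*(g + 1)*(g + 3)*(g - 3)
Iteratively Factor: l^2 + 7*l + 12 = (l + 3)*(l + 4)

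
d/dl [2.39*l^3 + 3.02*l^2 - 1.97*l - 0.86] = 7.17*l^2 + 6.04*l - 1.97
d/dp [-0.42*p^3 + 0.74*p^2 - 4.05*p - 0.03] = -1.26*p^2 + 1.48*p - 4.05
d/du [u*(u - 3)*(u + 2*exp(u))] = 2*u^2*exp(u) + 3*u^2 - 2*u*exp(u) - 6*u - 6*exp(u)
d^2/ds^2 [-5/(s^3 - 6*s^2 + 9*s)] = 30*(-2*s^2 + 4*s - 3)/(s^3*(s^4 - 12*s^3 + 54*s^2 - 108*s + 81))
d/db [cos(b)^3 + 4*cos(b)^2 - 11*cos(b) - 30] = (-3*cos(b)^2 - 8*cos(b) + 11)*sin(b)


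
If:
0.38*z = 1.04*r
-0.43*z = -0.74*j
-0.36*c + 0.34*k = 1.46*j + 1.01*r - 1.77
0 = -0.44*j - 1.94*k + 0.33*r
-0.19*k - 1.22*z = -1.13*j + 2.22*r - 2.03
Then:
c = -0.22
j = 0.87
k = -0.10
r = 0.54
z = 1.49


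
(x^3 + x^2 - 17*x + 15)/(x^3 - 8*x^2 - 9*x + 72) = (x^2 + 4*x - 5)/(x^2 - 5*x - 24)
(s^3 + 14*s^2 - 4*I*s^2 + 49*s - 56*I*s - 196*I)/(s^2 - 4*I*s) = s + 14 + 49/s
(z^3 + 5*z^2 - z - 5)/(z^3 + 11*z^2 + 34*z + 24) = (z^2 + 4*z - 5)/(z^2 + 10*z + 24)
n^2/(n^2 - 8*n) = n/(n - 8)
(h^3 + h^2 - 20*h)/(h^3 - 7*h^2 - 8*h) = (-h^2 - h + 20)/(-h^2 + 7*h + 8)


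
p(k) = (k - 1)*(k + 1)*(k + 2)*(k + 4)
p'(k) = (k - 1)*(k + 1)*(k + 2) + (k - 1)*(k + 1)*(k + 4) + (k - 1)*(k + 2)*(k + 4) + (k + 1)*(k + 2)*(k + 4)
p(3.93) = 679.27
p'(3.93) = 569.82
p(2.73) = 205.41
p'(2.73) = 247.76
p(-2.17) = -1.15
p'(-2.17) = 7.51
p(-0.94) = -0.38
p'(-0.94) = -6.58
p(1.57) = 29.13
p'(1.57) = 75.83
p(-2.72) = -5.90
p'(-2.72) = 8.60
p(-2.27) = -1.94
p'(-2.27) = 8.18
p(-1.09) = 0.50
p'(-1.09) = -5.05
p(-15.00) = 32032.00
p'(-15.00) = -9666.00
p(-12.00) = 11440.00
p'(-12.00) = -4494.00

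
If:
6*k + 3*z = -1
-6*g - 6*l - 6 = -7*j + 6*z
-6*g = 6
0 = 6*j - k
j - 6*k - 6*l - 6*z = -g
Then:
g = -1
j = -1/42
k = -1/7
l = 5/252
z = -1/21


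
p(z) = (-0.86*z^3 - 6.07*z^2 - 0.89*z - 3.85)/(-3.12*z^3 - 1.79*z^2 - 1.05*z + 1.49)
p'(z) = (-2.58*z^2 - 12.14*z - 0.89)/(-3.12*z^3 - 1.79*z^2 - 1.05*z + 1.49) + (9.36*z^2 + 3.58*z + 1.05)*(-0.86*z^3 - 6.07*z^2 - 0.89*z - 3.85)/(-3.12*z^3 - 1.79*z^2 - 1.05*z + 1.49)^2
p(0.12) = -3.04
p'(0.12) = -5.47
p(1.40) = 1.61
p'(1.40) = -1.35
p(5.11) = 0.60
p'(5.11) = -0.06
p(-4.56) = -0.17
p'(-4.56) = -0.11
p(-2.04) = -0.88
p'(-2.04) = -0.69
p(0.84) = 3.75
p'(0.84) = -10.81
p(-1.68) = -1.19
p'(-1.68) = -1.02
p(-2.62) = -0.58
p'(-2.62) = -0.40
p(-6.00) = -0.05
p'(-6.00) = -0.06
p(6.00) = 0.56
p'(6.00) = -0.04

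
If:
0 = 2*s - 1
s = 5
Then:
No Solution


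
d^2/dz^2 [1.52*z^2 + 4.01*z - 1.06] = 3.04000000000000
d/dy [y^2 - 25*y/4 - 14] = 2*y - 25/4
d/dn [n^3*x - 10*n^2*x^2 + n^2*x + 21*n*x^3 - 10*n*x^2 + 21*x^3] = x*(3*n^2 - 20*n*x + 2*n + 21*x^2 - 10*x)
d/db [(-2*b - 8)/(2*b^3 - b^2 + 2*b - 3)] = 2*(-2*b^3 + b^2 - 2*b + 2*(b + 4)*(3*b^2 - b + 1) + 3)/(2*b^3 - b^2 + 2*b - 3)^2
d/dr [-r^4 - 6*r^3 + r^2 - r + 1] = -4*r^3 - 18*r^2 + 2*r - 1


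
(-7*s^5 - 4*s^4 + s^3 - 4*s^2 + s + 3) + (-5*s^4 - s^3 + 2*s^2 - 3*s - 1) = -7*s^5 - 9*s^4 - 2*s^2 - 2*s + 2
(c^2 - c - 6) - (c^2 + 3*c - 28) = 22 - 4*c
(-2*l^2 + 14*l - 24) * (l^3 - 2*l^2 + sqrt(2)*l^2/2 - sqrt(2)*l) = -2*l^5 - sqrt(2)*l^4 + 18*l^4 - 52*l^3 + 9*sqrt(2)*l^3 - 26*sqrt(2)*l^2 + 48*l^2 + 24*sqrt(2)*l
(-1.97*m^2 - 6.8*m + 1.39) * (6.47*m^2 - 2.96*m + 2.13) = -12.7459*m^4 - 38.1648*m^3 + 24.9252*m^2 - 18.5984*m + 2.9607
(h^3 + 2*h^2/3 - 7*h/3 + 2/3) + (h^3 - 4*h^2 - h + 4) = 2*h^3 - 10*h^2/3 - 10*h/3 + 14/3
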